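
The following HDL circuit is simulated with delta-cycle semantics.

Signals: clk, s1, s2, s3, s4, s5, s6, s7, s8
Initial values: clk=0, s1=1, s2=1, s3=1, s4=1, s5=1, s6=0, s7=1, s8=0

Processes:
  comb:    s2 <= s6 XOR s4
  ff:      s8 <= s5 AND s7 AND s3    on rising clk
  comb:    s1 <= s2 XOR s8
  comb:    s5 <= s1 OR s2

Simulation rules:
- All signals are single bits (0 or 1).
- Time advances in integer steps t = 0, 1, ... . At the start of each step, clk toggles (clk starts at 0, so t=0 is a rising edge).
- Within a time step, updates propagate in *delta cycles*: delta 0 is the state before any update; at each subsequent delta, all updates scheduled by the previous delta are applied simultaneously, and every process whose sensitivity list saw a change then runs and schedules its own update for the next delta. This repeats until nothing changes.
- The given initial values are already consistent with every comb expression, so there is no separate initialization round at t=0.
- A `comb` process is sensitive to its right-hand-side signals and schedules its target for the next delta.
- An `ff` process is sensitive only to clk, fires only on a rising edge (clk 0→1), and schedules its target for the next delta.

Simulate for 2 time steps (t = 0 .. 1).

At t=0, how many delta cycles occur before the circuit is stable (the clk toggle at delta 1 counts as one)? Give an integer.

3

t=0 Δ0: s5=1 s6=0 s7=1 s1=1 s4=1 s8=0 s2=1 s3=1 clk=0
  Δ1: clk:0→1
  Δ2: s8:0→1
  Δ3: s1:1→0
  (3Δ to stable)
t=1 Δ0: s5=1 s6=0 s7=1 s1=0 s4=1 s8=1 s2=1 s3=1 clk=1
  Δ1: clk:1→0
  (1Δ to stable)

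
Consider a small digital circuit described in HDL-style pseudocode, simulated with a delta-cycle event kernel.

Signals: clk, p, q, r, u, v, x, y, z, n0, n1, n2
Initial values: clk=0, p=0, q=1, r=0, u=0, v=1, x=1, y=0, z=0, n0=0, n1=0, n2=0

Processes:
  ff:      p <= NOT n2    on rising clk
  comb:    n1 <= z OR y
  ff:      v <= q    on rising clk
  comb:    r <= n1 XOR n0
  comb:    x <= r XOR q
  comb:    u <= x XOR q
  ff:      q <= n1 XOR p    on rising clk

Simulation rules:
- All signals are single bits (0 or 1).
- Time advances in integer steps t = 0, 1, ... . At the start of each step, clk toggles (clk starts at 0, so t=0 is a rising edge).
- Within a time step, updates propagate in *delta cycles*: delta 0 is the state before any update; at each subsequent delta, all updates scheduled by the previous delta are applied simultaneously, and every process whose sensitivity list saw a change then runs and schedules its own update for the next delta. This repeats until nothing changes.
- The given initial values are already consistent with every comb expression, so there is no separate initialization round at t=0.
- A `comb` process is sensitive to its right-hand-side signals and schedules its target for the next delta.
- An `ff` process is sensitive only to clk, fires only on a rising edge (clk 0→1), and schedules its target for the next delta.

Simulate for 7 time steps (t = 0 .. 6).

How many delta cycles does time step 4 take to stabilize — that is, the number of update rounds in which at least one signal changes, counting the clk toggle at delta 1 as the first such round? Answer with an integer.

t0.Δ0 v=1 clk=0 x=1 n1=0 p=0 z=0 u=0 q=1 n0=0 n2=0 r=0 y=0
t0.Δ1 v=1 clk=1 x=1 n1=0 p=0 z=0 u=0 q=1 n0=0 n2=0 r=0 y=0
t0.Δ2 v=1 clk=1 x=1 n1=0 p=1 z=0 u=0 q=0 n0=0 n2=0 r=0 y=0
t0.Δ3 v=1 clk=1 x=0 n1=0 p=1 z=0 u=1 q=0 n0=0 n2=0 r=0 y=0
t0.Δ4 v=1 clk=1 x=0 n1=0 p=1 z=0 u=0 q=0 n0=0 n2=0 r=0 y=0
t1.Δ0 v=1 clk=1 x=0 n1=0 p=1 z=0 u=0 q=0 n0=0 n2=0 r=0 y=0
t1.Δ1 v=1 clk=0 x=0 n1=0 p=1 z=0 u=0 q=0 n0=0 n2=0 r=0 y=0
t2.Δ0 v=1 clk=0 x=0 n1=0 p=1 z=0 u=0 q=0 n0=0 n2=0 r=0 y=0
t2.Δ1 v=1 clk=1 x=0 n1=0 p=1 z=0 u=0 q=0 n0=0 n2=0 r=0 y=0
t2.Δ2 v=0 clk=1 x=0 n1=0 p=1 z=0 u=0 q=1 n0=0 n2=0 r=0 y=0
t2.Δ3 v=0 clk=1 x=1 n1=0 p=1 z=0 u=1 q=1 n0=0 n2=0 r=0 y=0
t2.Δ4 v=0 clk=1 x=1 n1=0 p=1 z=0 u=0 q=1 n0=0 n2=0 r=0 y=0
t3.Δ0 v=0 clk=1 x=1 n1=0 p=1 z=0 u=0 q=1 n0=0 n2=0 r=0 y=0
t3.Δ1 v=0 clk=0 x=1 n1=0 p=1 z=0 u=0 q=1 n0=0 n2=0 r=0 y=0
t4.Δ0 v=0 clk=0 x=1 n1=0 p=1 z=0 u=0 q=1 n0=0 n2=0 r=0 y=0
t4.Δ1 v=0 clk=1 x=1 n1=0 p=1 z=0 u=0 q=1 n0=0 n2=0 r=0 y=0
t4.Δ2 v=1 clk=1 x=1 n1=0 p=1 z=0 u=0 q=1 n0=0 n2=0 r=0 y=0
t5.Δ0 v=1 clk=1 x=1 n1=0 p=1 z=0 u=0 q=1 n0=0 n2=0 r=0 y=0
t5.Δ1 v=1 clk=0 x=1 n1=0 p=1 z=0 u=0 q=1 n0=0 n2=0 r=0 y=0
t6.Δ0 v=1 clk=0 x=1 n1=0 p=1 z=0 u=0 q=1 n0=0 n2=0 r=0 y=0
t6.Δ1 v=1 clk=1 x=1 n1=0 p=1 z=0 u=0 q=1 n0=0 n2=0 r=0 y=0

2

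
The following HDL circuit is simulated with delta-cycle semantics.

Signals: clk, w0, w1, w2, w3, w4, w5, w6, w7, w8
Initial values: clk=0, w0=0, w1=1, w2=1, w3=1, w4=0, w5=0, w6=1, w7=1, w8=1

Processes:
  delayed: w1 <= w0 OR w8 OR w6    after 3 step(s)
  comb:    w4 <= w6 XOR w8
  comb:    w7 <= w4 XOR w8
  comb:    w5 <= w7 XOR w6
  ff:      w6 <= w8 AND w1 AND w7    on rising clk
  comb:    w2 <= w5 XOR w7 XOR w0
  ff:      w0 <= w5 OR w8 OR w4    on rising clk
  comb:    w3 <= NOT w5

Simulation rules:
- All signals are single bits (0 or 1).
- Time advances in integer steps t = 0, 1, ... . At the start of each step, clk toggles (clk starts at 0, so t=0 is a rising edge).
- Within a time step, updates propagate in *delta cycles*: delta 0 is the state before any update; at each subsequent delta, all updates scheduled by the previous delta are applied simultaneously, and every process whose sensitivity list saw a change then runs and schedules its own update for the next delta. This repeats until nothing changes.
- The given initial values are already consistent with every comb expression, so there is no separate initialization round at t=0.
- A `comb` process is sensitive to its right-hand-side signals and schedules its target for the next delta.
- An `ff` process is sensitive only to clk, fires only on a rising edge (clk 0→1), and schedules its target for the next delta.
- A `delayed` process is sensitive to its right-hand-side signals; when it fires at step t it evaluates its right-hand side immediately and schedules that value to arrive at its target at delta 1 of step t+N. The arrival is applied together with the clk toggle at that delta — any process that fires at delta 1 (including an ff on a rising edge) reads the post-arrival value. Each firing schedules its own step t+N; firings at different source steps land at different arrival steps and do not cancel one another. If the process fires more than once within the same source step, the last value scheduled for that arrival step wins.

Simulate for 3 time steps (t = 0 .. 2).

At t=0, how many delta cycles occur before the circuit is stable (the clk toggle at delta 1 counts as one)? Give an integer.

3

t=0 Δ0: w3=1 w0=0 w1=1 w6=1 w8=1 w2=1 w4=0 w7=1 w5=0 clk=0
  Δ1: clk:0→1
  Δ2: w0:0→1
  Δ3: w2:1→0
  (3Δ to stable)
t=1 Δ0: w3=1 w0=1 w1=1 w6=1 w8=1 w2=0 w4=0 w7=1 w5=0 clk=1
  Δ1: clk:1→0
  (1Δ to stable)
t=2 Δ0: w3=1 w0=1 w1=1 w6=1 w8=1 w2=0 w4=0 w7=1 w5=0 clk=0
  Δ1: clk:0→1
  (1Δ to stable)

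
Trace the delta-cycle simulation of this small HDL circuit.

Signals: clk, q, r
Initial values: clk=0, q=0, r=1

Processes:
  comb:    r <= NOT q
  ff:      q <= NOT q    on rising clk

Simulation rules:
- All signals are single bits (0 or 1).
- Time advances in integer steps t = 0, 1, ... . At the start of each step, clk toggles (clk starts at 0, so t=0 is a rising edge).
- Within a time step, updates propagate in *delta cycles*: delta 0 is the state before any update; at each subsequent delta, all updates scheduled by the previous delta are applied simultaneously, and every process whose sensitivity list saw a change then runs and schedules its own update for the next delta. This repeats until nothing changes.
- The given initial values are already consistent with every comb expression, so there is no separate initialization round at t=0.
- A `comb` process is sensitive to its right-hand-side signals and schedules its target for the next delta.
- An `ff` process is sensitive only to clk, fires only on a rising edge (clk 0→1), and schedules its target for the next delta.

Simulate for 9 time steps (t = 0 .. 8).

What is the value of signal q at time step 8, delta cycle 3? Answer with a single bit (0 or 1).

[bits: r,q,clk]
t=0: Δ0=100 Δ1=101 Δ2=111 Δ3=011 | 3Δ
t=1: Δ0=011 Δ1=010 | 1Δ
t=2: Δ0=010 Δ1=011 Δ2=001 Δ3=101 | 3Δ
t=3: Δ0=101 Δ1=100 | 1Δ
t=4: Δ0=100 Δ1=101 Δ2=111 Δ3=011 | 3Δ
t=5: Δ0=011 Δ1=010 | 1Δ
t=6: Δ0=010 Δ1=011 Δ2=001 Δ3=101 | 3Δ
t=7: Δ0=101 Δ1=100 | 1Δ
t=8: Δ0=100 Δ1=101 Δ2=111 Δ3=011 | 3Δ

1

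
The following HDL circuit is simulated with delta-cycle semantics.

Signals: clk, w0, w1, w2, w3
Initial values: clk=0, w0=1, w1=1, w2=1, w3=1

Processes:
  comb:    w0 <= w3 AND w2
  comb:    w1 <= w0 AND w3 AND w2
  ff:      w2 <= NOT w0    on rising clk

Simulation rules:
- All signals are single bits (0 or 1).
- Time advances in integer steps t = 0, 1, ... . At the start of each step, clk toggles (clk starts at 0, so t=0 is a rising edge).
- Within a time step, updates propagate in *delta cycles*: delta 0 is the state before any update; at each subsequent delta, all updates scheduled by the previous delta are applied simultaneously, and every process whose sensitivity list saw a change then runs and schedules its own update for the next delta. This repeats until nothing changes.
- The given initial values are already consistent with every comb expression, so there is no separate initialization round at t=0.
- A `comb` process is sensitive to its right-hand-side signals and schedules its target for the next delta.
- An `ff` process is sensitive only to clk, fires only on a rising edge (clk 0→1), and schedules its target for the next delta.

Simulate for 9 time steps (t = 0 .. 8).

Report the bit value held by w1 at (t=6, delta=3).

0

t0.Δ0 w1=1 w0=1 w2=1 clk=0 w3=1
t0.Δ1 w1=1 w0=1 w2=1 clk=1 w3=1
t0.Δ2 w1=1 w0=1 w2=0 clk=1 w3=1
t0.Δ3 w1=0 w0=0 w2=0 clk=1 w3=1
t1.Δ0 w1=0 w0=0 w2=0 clk=1 w3=1
t1.Δ1 w1=0 w0=0 w2=0 clk=0 w3=1
t2.Δ0 w1=0 w0=0 w2=0 clk=0 w3=1
t2.Δ1 w1=0 w0=0 w2=0 clk=1 w3=1
t2.Δ2 w1=0 w0=0 w2=1 clk=1 w3=1
t2.Δ3 w1=0 w0=1 w2=1 clk=1 w3=1
t2.Δ4 w1=1 w0=1 w2=1 clk=1 w3=1
t3.Δ0 w1=1 w0=1 w2=1 clk=1 w3=1
t3.Δ1 w1=1 w0=1 w2=1 clk=0 w3=1
t4.Δ0 w1=1 w0=1 w2=1 clk=0 w3=1
t4.Δ1 w1=1 w0=1 w2=1 clk=1 w3=1
t4.Δ2 w1=1 w0=1 w2=0 clk=1 w3=1
t4.Δ3 w1=0 w0=0 w2=0 clk=1 w3=1
t5.Δ0 w1=0 w0=0 w2=0 clk=1 w3=1
t5.Δ1 w1=0 w0=0 w2=0 clk=0 w3=1
t6.Δ0 w1=0 w0=0 w2=0 clk=0 w3=1
t6.Δ1 w1=0 w0=0 w2=0 clk=1 w3=1
t6.Δ2 w1=0 w0=0 w2=1 clk=1 w3=1
t6.Δ3 w1=0 w0=1 w2=1 clk=1 w3=1
t6.Δ4 w1=1 w0=1 w2=1 clk=1 w3=1
t7.Δ0 w1=1 w0=1 w2=1 clk=1 w3=1
t7.Δ1 w1=1 w0=1 w2=1 clk=0 w3=1
t8.Δ0 w1=1 w0=1 w2=1 clk=0 w3=1
t8.Δ1 w1=1 w0=1 w2=1 clk=1 w3=1
t8.Δ2 w1=1 w0=1 w2=0 clk=1 w3=1
t8.Δ3 w1=0 w0=0 w2=0 clk=1 w3=1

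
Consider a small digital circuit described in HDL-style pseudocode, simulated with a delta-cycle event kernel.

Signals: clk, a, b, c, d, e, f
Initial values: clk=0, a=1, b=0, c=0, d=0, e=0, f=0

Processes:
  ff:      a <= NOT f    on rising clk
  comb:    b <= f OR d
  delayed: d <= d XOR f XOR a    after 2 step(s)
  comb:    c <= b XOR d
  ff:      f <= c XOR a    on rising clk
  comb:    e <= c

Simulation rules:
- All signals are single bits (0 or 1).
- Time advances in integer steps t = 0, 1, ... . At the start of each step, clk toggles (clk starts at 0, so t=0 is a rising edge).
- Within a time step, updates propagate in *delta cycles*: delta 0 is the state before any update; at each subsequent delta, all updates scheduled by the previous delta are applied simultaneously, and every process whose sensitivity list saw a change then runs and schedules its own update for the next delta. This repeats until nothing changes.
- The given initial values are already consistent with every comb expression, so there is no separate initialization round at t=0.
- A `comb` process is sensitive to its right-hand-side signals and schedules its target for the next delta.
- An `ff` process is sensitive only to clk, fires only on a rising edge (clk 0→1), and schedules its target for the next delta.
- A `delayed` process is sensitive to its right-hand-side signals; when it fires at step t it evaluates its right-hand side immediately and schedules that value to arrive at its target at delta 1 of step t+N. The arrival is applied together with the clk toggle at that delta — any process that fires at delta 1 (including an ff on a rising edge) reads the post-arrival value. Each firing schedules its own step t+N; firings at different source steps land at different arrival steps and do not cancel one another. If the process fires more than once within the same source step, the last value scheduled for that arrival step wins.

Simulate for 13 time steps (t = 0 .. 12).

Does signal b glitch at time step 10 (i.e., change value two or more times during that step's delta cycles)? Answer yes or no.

no

t=0 Δ0: a=1 b=0 c=0 d=0 f=0 e=0 clk=0
  Δ1: clk:0→1
  Δ2: f:0→1
  Δ3: b:0→1
  Δ4: c:0→1
  Δ5: e:0→1
  (5Δ to stable)
t=1 Δ0: a=1 b=1 c=1 d=0 f=1 e=1 clk=1
  Δ1: clk:1→0
  (1Δ to stable)
t=2 Δ0: a=1 b=1 c=1 d=0 f=1 e=1 clk=0
  Δ1: clk:0→1
  Δ2: a:1→0, f:1→0
  Δ3: b:1→0
  Δ4: c:1→0
  Δ5: e:1→0
  (5Δ to stable)
t=3 Δ0: a=0 b=0 c=0 d=0 f=0 e=0 clk=1
  Δ1: clk:1→0
  (1Δ to stable)
t=4 Δ0: a=0 b=0 c=0 d=0 f=0 e=0 clk=0
  Δ1: clk:0→1
  Δ2: a:0→1
  (2Δ to stable)
t=5 Δ0: a=1 b=0 c=0 d=0 f=0 e=0 clk=1
  Δ1: clk:1→0
  (1Δ to stable)
t=6 Δ0: a=1 b=0 c=0 d=0 f=0 e=0 clk=0
  Δ1: d:0→1, clk:0→1
  Δ2: b:0→1, c:0→1, f:0→1
  Δ3: c:1→0, e:0→1
  Δ4: e:1→0
  (4Δ to stable)
t=7 Δ0: a=1 b=1 c=0 d=1 f=1 e=0 clk=1
  Δ1: clk:1→0
  (1Δ to stable)
t=8 Δ0: a=1 b=1 c=0 d=1 f=1 e=0 clk=0
  Δ1: clk:0→1
  Δ2: a:1→0
  (2Δ to stable)
t=9 Δ0: a=0 b=1 c=0 d=1 f=1 e=0 clk=1
  Δ1: clk:1→0
  (1Δ to stable)
t=10 Δ0: a=0 b=1 c=0 d=1 f=1 e=0 clk=0
  Δ1: d:1→0, clk:0→1
  Δ2: c:0→1, f:1→0
  Δ3: b:1→0, e:0→1
  Δ4: c:1→0
  Δ5: e:1→0
  (5Δ to stable)
t=11 Δ0: a=0 b=0 c=0 d=0 f=0 e=0 clk=1
  Δ1: clk:1→0
  (1Δ to stable)
t=12 Δ0: a=0 b=0 c=0 d=0 f=0 e=0 clk=0
  Δ1: clk:0→1
  Δ2: a:0→1
  (2Δ to stable)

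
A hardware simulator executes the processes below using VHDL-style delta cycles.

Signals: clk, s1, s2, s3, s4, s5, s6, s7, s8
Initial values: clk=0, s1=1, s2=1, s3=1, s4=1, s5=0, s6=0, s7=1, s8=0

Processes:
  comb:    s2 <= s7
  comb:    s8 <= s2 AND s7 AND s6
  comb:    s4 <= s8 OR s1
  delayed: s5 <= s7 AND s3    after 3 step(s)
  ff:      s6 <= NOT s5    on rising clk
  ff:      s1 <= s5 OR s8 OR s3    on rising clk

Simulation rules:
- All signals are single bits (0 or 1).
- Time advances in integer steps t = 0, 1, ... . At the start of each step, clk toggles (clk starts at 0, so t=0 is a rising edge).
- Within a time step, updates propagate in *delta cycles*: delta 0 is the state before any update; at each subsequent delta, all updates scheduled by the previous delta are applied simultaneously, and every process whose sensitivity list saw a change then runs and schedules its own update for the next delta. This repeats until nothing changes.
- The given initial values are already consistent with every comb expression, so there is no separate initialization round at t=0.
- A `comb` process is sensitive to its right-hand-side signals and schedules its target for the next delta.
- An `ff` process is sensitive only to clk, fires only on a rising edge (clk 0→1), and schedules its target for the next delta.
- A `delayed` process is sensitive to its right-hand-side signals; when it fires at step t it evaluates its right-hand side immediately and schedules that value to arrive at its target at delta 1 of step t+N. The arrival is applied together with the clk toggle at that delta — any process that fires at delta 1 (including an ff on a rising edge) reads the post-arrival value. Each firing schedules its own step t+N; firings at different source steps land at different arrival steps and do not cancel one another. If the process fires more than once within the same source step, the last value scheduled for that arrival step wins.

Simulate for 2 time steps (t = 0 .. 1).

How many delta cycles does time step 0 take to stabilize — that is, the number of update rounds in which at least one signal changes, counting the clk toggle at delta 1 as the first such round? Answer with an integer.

3

t=0 Δ0: s6=0 s1=1 s8=0 s3=1 s5=0 s7=1 s4=1 s2=1 clk=0
  Δ1: clk:0→1
  Δ2: s6:0→1
  Δ3: s8:0→1
  (3Δ to stable)
t=1 Δ0: s6=1 s1=1 s8=1 s3=1 s5=0 s7=1 s4=1 s2=1 clk=1
  Δ1: clk:1→0
  (1Δ to stable)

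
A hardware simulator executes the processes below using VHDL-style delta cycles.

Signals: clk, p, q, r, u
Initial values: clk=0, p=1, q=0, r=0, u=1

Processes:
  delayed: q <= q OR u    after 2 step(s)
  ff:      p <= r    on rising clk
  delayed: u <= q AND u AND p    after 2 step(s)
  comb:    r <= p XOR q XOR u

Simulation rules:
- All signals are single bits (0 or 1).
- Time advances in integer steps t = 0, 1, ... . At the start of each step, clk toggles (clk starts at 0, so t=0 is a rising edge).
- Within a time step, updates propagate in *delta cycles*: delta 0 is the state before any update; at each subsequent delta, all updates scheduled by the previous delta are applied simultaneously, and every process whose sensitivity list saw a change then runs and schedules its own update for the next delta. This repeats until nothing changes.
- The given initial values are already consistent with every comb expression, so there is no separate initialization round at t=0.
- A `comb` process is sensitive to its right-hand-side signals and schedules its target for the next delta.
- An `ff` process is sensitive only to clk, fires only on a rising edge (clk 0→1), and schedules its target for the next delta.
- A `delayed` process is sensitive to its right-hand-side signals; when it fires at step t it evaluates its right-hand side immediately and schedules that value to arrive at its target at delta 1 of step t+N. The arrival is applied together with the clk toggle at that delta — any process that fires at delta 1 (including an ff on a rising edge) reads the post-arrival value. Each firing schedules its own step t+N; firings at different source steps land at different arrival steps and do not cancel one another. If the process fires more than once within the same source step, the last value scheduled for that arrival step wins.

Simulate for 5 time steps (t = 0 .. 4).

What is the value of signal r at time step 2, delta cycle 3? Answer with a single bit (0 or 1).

1

t0.Δ0 r=0 q=0 clk=0 p=1 u=1
t0.Δ1 r=0 q=0 clk=1 p=1 u=1
t0.Δ2 r=0 q=0 clk=1 p=0 u=1
t0.Δ3 r=1 q=0 clk=1 p=0 u=1
t1.Δ0 r=1 q=0 clk=1 p=0 u=1
t1.Δ1 r=1 q=0 clk=0 p=0 u=1
t2.Δ0 r=1 q=0 clk=0 p=0 u=1
t2.Δ1 r=1 q=0 clk=1 p=0 u=0
t2.Δ2 r=0 q=0 clk=1 p=1 u=0
t2.Δ3 r=1 q=0 clk=1 p=1 u=0
t3.Δ0 r=1 q=0 clk=1 p=1 u=0
t3.Δ1 r=1 q=0 clk=0 p=1 u=0
t4.Δ0 r=1 q=0 clk=0 p=1 u=0
t4.Δ1 r=1 q=0 clk=1 p=1 u=0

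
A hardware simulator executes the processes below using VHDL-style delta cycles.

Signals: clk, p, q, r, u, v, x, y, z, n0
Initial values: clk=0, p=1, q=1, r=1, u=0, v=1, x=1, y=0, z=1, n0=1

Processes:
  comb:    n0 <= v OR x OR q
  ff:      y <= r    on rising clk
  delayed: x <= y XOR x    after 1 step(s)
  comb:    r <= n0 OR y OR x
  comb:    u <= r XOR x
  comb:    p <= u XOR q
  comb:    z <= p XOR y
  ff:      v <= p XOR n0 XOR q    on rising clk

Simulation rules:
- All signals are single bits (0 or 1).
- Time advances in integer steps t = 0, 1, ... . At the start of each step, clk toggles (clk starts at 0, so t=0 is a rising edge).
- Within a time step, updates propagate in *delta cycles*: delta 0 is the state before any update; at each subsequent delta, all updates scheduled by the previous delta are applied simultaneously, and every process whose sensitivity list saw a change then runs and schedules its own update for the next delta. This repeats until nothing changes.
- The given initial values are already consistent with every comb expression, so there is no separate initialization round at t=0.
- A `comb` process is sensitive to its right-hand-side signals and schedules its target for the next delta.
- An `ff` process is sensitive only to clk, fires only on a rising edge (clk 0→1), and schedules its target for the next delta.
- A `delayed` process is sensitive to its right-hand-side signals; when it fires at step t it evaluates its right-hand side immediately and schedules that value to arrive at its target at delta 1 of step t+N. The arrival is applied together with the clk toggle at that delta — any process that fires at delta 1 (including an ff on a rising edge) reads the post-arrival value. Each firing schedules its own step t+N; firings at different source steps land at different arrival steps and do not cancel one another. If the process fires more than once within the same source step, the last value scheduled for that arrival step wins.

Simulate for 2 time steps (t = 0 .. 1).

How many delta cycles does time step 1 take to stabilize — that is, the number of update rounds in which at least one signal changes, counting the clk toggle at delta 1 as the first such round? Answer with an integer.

4

t0.Δ0 r=1 u=0 v=1 q=1 n0=1 y=0 p=1 x=1 z=1 clk=0
t0.Δ1 r=1 u=0 v=1 q=1 n0=1 y=0 p=1 x=1 z=1 clk=1
t0.Δ2 r=1 u=0 v=1 q=1 n0=1 y=1 p=1 x=1 z=1 clk=1
t0.Δ3 r=1 u=0 v=1 q=1 n0=1 y=1 p=1 x=1 z=0 clk=1
t1.Δ0 r=1 u=0 v=1 q=1 n0=1 y=1 p=1 x=1 z=0 clk=1
t1.Δ1 r=1 u=0 v=1 q=1 n0=1 y=1 p=1 x=0 z=0 clk=0
t1.Δ2 r=1 u=1 v=1 q=1 n0=1 y=1 p=1 x=0 z=0 clk=0
t1.Δ3 r=1 u=1 v=1 q=1 n0=1 y=1 p=0 x=0 z=0 clk=0
t1.Δ4 r=1 u=1 v=1 q=1 n0=1 y=1 p=0 x=0 z=1 clk=0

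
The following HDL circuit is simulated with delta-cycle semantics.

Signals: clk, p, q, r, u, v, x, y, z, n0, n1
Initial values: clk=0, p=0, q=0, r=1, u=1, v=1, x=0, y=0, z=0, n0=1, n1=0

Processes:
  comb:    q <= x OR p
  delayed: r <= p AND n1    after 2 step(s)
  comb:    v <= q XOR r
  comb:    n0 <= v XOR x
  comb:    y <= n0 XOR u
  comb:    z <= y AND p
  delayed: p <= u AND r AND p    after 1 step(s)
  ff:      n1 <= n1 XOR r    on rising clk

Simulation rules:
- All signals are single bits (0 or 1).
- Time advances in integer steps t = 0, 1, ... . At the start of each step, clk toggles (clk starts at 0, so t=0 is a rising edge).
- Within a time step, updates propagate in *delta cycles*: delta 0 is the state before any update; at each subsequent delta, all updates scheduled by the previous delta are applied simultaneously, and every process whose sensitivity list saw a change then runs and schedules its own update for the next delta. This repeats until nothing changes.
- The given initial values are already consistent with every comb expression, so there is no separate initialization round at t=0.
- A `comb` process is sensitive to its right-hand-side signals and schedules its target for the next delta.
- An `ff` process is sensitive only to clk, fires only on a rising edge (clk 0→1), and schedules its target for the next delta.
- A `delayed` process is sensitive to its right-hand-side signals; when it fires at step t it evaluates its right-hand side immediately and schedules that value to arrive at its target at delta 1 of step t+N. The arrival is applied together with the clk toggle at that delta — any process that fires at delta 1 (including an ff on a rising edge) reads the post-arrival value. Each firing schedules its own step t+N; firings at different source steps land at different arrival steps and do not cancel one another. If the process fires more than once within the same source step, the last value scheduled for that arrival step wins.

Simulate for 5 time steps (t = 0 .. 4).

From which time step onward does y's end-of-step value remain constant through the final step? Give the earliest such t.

2

t=0 Δ0: u=1 p=0 q=0 r=1 x=0 n0=1 n1=0 z=0 y=0 v=1 clk=0
  Δ1: clk:0→1
  Δ2: n1:0→1
  (2Δ to stable)
t=1 Δ0: u=1 p=0 q=0 r=1 x=0 n0=1 n1=1 z=0 y=0 v=1 clk=1
  Δ1: clk:1→0
  (1Δ to stable)
t=2 Δ0: u=1 p=0 q=0 r=1 x=0 n0=1 n1=1 z=0 y=0 v=1 clk=0
  Δ1: r:1→0, clk:0→1
  Δ2: v:1→0
  Δ3: n0:1→0
  Δ4: y:0→1
  (4Δ to stable)
t=3 Δ0: u=1 p=0 q=0 r=0 x=0 n0=0 n1=1 z=0 y=1 v=0 clk=1
  Δ1: clk:1→0
  (1Δ to stable)
t=4 Δ0: u=1 p=0 q=0 r=0 x=0 n0=0 n1=1 z=0 y=1 v=0 clk=0
  Δ1: clk:0→1
  (1Δ to stable)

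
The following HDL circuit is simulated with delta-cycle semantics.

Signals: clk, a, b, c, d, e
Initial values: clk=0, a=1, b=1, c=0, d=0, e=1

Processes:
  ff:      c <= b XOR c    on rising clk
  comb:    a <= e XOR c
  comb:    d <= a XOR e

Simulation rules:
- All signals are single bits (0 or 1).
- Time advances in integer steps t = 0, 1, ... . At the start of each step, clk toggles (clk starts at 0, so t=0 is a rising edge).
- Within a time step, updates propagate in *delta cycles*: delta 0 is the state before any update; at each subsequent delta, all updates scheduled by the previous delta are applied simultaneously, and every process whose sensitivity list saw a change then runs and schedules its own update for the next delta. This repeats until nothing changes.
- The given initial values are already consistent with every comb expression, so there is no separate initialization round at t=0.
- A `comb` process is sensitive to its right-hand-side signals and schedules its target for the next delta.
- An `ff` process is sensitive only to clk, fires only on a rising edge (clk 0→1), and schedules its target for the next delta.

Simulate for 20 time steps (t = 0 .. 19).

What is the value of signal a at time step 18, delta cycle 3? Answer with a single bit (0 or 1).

[bits: c,clk,e,d,a,b]
t=0: Δ0=001011 Δ1=011011 Δ2=111011 Δ3=111001 Δ4=111101 | 4Δ
t=1: Δ0=111101 Δ1=101101 | 1Δ
t=2: Δ0=101101 Δ1=111101 Δ2=011101 Δ3=011111 Δ4=011011 | 4Δ
t=3: Δ0=011011 Δ1=001011 | 1Δ
t=4: Δ0=001011 Δ1=011011 Δ2=111011 Δ3=111001 Δ4=111101 | 4Δ
t=5: Δ0=111101 Δ1=101101 | 1Δ
t=6: Δ0=101101 Δ1=111101 Δ2=011101 Δ3=011111 Δ4=011011 | 4Δ
t=7: Δ0=011011 Δ1=001011 | 1Δ
t=8: Δ0=001011 Δ1=011011 Δ2=111011 Δ3=111001 Δ4=111101 | 4Δ
t=9: Δ0=111101 Δ1=101101 | 1Δ
t=10: Δ0=101101 Δ1=111101 Δ2=011101 Δ3=011111 Δ4=011011 | 4Δ
t=11: Δ0=011011 Δ1=001011 | 1Δ
t=12: Δ0=001011 Δ1=011011 Δ2=111011 Δ3=111001 Δ4=111101 | 4Δ
t=13: Δ0=111101 Δ1=101101 | 1Δ
t=14: Δ0=101101 Δ1=111101 Δ2=011101 Δ3=011111 Δ4=011011 | 4Δ
t=15: Δ0=011011 Δ1=001011 | 1Δ
t=16: Δ0=001011 Δ1=011011 Δ2=111011 Δ3=111001 Δ4=111101 | 4Δ
t=17: Δ0=111101 Δ1=101101 | 1Δ
t=18: Δ0=101101 Δ1=111101 Δ2=011101 Δ3=011111 Δ4=011011 | 4Δ
t=19: Δ0=011011 Δ1=001011 | 1Δ

1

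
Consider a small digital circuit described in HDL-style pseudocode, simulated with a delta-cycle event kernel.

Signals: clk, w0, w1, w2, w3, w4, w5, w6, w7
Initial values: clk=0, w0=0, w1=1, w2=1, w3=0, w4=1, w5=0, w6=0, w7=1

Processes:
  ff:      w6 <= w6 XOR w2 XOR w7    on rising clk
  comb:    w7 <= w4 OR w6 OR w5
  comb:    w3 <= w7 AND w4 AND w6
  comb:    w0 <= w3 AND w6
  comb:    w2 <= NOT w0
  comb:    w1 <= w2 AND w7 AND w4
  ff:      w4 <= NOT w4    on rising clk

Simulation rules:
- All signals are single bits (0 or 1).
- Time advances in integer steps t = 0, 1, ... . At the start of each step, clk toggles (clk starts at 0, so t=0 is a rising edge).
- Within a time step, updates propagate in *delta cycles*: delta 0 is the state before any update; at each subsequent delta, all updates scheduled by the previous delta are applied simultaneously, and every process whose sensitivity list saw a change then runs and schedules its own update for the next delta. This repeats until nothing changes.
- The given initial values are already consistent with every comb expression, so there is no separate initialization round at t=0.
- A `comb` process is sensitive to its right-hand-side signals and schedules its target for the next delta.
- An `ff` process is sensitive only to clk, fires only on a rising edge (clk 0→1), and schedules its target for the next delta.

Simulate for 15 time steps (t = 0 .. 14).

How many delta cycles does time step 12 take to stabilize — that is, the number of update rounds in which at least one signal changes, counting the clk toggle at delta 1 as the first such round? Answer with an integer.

4

[bits: w1,w6,w2,clk,w0,w7,w3,w4,w5]
t=0: Δ0=101001010 Δ1=101101010 Δ2=101101000 Δ3=001100000 | 3Δ
t=1: Δ0=001100000 Δ1=001000000 | 1Δ
t=2: Δ0=001000000 Δ1=001100000 Δ2=011100010 Δ3=011101010 Δ4=111101110 Δ5=111111110 Δ6=110111110 Δ7=010111110 | 7Δ
t=3: Δ0=010111110 Δ1=010011110 | 1Δ
t=4: Δ0=010011110 Δ1=010111110 Δ2=000111100 Δ3=000100000 Δ4=001100000 | 4Δ
t=5: Δ0=001100000 Δ1=001000000 | 1Δ
t=6: Δ0=001000000 Δ1=001100000 Δ2=011100010 Δ3=011101010 Δ4=111101110 Δ5=111111110 Δ6=110111110 Δ7=010111110 | 7Δ
t=7: Δ0=010111110 Δ1=010011110 | 1Δ
t=8: Δ0=010011110 Δ1=010111110 Δ2=000111100 Δ3=000100000 Δ4=001100000 | 4Δ
t=9: Δ0=001100000 Δ1=001000000 | 1Δ
t=10: Δ0=001000000 Δ1=001100000 Δ2=011100010 Δ3=011101010 Δ4=111101110 Δ5=111111110 Δ6=110111110 Δ7=010111110 | 7Δ
t=11: Δ0=010111110 Δ1=010011110 | 1Δ
t=12: Δ0=010011110 Δ1=010111110 Δ2=000111100 Δ3=000100000 Δ4=001100000 | 4Δ
t=13: Δ0=001100000 Δ1=001000000 | 1Δ
t=14: Δ0=001000000 Δ1=001100000 Δ2=011100010 Δ3=011101010 Δ4=111101110 Δ5=111111110 Δ6=110111110 Δ7=010111110 | 7Δ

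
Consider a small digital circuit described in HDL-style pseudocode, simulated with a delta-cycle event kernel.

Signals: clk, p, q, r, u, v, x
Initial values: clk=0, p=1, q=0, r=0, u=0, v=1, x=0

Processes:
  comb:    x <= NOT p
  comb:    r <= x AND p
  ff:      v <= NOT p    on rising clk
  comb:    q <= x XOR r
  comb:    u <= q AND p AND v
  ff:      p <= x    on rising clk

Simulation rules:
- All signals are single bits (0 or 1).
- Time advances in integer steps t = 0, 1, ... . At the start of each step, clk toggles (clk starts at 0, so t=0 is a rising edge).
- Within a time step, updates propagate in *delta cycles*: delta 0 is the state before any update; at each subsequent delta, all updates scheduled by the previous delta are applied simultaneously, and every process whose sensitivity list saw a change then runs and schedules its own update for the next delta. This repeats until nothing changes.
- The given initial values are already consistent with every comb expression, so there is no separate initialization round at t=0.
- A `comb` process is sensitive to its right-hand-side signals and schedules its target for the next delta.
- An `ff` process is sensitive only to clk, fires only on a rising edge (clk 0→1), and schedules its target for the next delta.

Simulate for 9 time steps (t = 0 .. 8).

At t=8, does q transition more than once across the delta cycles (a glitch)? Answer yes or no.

t0.Δ0 u=0 x=0 q=0 clk=0 r=0 p=1 v=1
t0.Δ1 u=0 x=0 q=0 clk=1 r=0 p=1 v=1
t0.Δ2 u=0 x=0 q=0 clk=1 r=0 p=0 v=0
t0.Δ3 u=0 x=1 q=0 clk=1 r=0 p=0 v=0
t0.Δ4 u=0 x=1 q=1 clk=1 r=0 p=0 v=0
t1.Δ0 u=0 x=1 q=1 clk=1 r=0 p=0 v=0
t1.Δ1 u=0 x=1 q=1 clk=0 r=0 p=0 v=0
t2.Δ0 u=0 x=1 q=1 clk=0 r=0 p=0 v=0
t2.Δ1 u=0 x=1 q=1 clk=1 r=0 p=0 v=0
t2.Δ2 u=0 x=1 q=1 clk=1 r=0 p=1 v=1
t2.Δ3 u=1 x=0 q=1 clk=1 r=1 p=1 v=1
t2.Δ4 u=1 x=0 q=1 clk=1 r=0 p=1 v=1
t2.Δ5 u=1 x=0 q=0 clk=1 r=0 p=1 v=1
t2.Δ6 u=0 x=0 q=0 clk=1 r=0 p=1 v=1
t3.Δ0 u=0 x=0 q=0 clk=1 r=0 p=1 v=1
t3.Δ1 u=0 x=0 q=0 clk=0 r=0 p=1 v=1
t4.Δ0 u=0 x=0 q=0 clk=0 r=0 p=1 v=1
t4.Δ1 u=0 x=0 q=0 clk=1 r=0 p=1 v=1
t4.Δ2 u=0 x=0 q=0 clk=1 r=0 p=0 v=0
t4.Δ3 u=0 x=1 q=0 clk=1 r=0 p=0 v=0
t4.Δ4 u=0 x=1 q=1 clk=1 r=0 p=0 v=0
t5.Δ0 u=0 x=1 q=1 clk=1 r=0 p=0 v=0
t5.Δ1 u=0 x=1 q=1 clk=0 r=0 p=0 v=0
t6.Δ0 u=0 x=1 q=1 clk=0 r=0 p=0 v=0
t6.Δ1 u=0 x=1 q=1 clk=1 r=0 p=0 v=0
t6.Δ2 u=0 x=1 q=1 clk=1 r=0 p=1 v=1
t6.Δ3 u=1 x=0 q=1 clk=1 r=1 p=1 v=1
t6.Δ4 u=1 x=0 q=1 clk=1 r=0 p=1 v=1
t6.Δ5 u=1 x=0 q=0 clk=1 r=0 p=1 v=1
t6.Δ6 u=0 x=0 q=0 clk=1 r=0 p=1 v=1
t7.Δ0 u=0 x=0 q=0 clk=1 r=0 p=1 v=1
t7.Δ1 u=0 x=0 q=0 clk=0 r=0 p=1 v=1
t8.Δ0 u=0 x=0 q=0 clk=0 r=0 p=1 v=1
t8.Δ1 u=0 x=0 q=0 clk=1 r=0 p=1 v=1
t8.Δ2 u=0 x=0 q=0 clk=1 r=0 p=0 v=0
t8.Δ3 u=0 x=1 q=0 clk=1 r=0 p=0 v=0
t8.Δ4 u=0 x=1 q=1 clk=1 r=0 p=0 v=0

no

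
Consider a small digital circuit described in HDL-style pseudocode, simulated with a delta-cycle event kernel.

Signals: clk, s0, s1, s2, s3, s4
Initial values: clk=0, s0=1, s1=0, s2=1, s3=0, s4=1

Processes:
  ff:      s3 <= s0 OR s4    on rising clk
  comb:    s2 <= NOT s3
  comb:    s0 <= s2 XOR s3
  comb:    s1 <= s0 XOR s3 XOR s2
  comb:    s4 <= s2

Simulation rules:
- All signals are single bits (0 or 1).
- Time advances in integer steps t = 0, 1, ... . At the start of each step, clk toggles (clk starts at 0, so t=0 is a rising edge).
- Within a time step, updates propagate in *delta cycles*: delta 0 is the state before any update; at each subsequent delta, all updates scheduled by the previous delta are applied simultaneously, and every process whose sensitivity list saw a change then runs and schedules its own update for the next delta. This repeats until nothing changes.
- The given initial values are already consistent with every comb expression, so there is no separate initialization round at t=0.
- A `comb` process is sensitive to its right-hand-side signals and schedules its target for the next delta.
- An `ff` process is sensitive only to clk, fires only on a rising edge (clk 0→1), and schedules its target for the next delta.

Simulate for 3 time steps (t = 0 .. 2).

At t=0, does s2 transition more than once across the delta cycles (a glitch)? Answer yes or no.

[bits: s0,s2,s1,s3,s4,clk]
t=0: Δ0=110010 Δ1=110011 Δ2=110111 Δ3=001111 Δ4=101101 Δ5=100101 | 5Δ
t=1: Δ0=100101 Δ1=100100 | 1Δ
t=2: Δ0=100100 Δ1=100101 | 1Δ

no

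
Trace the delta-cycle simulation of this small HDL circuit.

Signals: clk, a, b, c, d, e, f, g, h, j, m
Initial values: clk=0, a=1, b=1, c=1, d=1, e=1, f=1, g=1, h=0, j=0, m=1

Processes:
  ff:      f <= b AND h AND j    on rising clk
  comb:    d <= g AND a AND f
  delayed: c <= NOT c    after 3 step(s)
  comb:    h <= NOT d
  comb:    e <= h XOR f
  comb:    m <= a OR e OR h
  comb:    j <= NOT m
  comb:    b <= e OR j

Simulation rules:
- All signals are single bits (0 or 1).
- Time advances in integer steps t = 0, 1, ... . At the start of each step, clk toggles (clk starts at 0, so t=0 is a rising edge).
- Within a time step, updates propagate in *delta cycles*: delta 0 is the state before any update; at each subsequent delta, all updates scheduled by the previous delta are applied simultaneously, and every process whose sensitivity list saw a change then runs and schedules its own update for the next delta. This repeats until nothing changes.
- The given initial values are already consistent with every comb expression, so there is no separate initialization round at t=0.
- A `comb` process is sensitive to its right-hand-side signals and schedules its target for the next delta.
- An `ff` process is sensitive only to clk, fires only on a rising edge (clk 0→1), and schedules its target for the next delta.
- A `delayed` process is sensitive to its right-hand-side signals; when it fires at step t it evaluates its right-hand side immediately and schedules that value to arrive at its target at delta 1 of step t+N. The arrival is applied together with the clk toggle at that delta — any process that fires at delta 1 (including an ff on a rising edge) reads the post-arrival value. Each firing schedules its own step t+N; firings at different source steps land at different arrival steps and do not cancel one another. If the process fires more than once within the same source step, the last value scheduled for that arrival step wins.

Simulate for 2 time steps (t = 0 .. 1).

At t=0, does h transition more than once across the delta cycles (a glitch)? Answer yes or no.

t=0 Δ0: a=1 h=0 clk=0 d=1 g=1 f=1 e=1 c=1 b=1 j=0 m=1
  Δ1: clk:0→1
  Δ2: f:1→0
  Δ3: d:1→0, e:1→0
  Δ4: h:0→1, b:1→0
  Δ5: e:0→1
  Δ6: b:0→1
  (6Δ to stable)
t=1 Δ0: a=1 h=1 clk=1 d=0 g=1 f=0 e=1 c=1 b=1 j=0 m=1
  Δ1: clk:1→0
  (1Δ to stable)

no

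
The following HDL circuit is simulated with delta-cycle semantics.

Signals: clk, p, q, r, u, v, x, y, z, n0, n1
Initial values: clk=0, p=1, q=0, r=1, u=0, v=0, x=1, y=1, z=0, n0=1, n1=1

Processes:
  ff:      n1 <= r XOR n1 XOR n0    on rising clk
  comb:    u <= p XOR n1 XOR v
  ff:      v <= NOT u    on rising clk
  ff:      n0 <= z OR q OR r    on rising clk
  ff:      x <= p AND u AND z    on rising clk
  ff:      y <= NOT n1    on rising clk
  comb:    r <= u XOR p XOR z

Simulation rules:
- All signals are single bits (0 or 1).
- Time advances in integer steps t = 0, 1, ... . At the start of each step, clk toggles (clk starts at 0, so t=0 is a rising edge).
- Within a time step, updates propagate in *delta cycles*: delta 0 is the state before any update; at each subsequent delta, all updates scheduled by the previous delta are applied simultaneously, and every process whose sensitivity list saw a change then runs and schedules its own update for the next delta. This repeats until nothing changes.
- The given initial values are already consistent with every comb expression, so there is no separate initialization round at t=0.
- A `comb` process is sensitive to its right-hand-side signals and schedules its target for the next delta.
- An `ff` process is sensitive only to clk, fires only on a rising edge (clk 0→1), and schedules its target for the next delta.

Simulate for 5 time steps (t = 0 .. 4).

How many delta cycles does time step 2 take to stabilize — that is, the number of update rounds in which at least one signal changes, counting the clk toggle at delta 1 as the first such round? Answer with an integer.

[bits: n0,u,z,y,r,x,clk,q,p,n1,v]
t=0: Δ0=10011100110 Δ1=10011110110 Δ2=10001010111 Δ3=11001010111 Δ4=11000010111 | 4Δ
t=1: Δ0=11000010111 Δ1=11000000111 | 1Δ
t=2: Δ0=11000000111 Δ1=11000010111 Δ2=01000010100 | 2Δ
t=3: Δ0=01000010100 Δ1=01000000100 | 1Δ
t=4: Δ0=01000000100 Δ1=01000010100 Δ2=01010010100 | 2Δ

2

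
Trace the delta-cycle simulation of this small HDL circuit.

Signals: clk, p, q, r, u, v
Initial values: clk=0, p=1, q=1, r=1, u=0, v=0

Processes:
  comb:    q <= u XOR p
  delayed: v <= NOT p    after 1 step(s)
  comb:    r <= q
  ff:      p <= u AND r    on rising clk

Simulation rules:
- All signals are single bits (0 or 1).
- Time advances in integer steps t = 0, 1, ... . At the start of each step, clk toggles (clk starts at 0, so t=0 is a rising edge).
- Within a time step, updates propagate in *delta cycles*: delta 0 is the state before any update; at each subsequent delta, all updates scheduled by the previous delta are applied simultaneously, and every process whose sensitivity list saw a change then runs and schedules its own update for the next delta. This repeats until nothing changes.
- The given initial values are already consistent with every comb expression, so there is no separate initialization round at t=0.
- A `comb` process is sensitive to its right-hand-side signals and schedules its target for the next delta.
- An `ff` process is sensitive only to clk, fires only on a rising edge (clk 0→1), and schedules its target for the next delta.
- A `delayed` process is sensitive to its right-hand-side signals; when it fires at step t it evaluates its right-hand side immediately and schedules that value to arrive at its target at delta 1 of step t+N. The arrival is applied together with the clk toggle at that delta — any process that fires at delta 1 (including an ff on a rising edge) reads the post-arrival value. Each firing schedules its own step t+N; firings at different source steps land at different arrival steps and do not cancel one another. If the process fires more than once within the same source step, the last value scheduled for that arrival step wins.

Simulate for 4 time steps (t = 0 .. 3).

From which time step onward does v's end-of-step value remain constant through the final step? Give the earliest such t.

1

t0.Δ0 q=1 r=1 clk=0 v=0 u=0 p=1
t0.Δ1 q=1 r=1 clk=1 v=0 u=0 p=1
t0.Δ2 q=1 r=1 clk=1 v=0 u=0 p=0
t0.Δ3 q=0 r=1 clk=1 v=0 u=0 p=0
t0.Δ4 q=0 r=0 clk=1 v=0 u=0 p=0
t1.Δ0 q=0 r=0 clk=1 v=0 u=0 p=0
t1.Δ1 q=0 r=0 clk=0 v=1 u=0 p=0
t2.Δ0 q=0 r=0 clk=0 v=1 u=0 p=0
t2.Δ1 q=0 r=0 clk=1 v=1 u=0 p=0
t3.Δ0 q=0 r=0 clk=1 v=1 u=0 p=0
t3.Δ1 q=0 r=0 clk=0 v=1 u=0 p=0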